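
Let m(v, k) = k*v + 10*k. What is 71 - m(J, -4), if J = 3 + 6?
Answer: 147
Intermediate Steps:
J = 9
m(v, k) = 10*k + k*v
71 - m(J, -4) = 71 - (-4)*(10 + 9) = 71 - (-4)*19 = 71 - 1*(-76) = 71 + 76 = 147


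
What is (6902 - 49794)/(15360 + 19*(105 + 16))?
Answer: -42892/17659 ≈ -2.4289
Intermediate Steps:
(6902 - 49794)/(15360 + 19*(105 + 16)) = -42892/(15360 + 19*121) = -42892/(15360 + 2299) = -42892/17659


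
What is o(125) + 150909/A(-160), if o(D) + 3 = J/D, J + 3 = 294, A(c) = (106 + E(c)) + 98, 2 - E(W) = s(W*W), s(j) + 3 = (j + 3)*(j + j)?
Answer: -36710742823/54619724625 ≈ -0.67212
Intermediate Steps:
s(j) = -3 + 2*j*(3 + j) (s(j) = -3 + (j + 3)*(j + j) = -3 + (3 + j)*(2*j) = -3 + 2*j*(3 + j))
E(W) = 5 - 6*W² - 2*W⁴ (E(W) = 2 - (-3 + 2*(W*W)² + 6*(W*W)) = 2 - (-3 + 2*(W²)² + 6*W²) = 2 - (-3 + 2*W⁴ + 6*W²) = 2 + (3 - 6*W² - 2*W⁴) = 5 - 6*W² - 2*W⁴)
A(c) = 209 - 6*c² - 2*c⁴ (A(c) = (106 + (5 - 6*c² - 2*c⁴)) + 98 = (111 - 6*c² - 2*c⁴) + 98 = 209 - 6*c² - 2*c⁴)
J = 291 (J = -3 + 294 = 291)
o(D) = -3 + 291/D
o(125) + 150909/A(-160) = (-3 + 291/125) + 150909/(209 - 6*(-160)² - 2*(-160)⁴) = (-3 + 291*(1/125)) + 150909/(209 - 6*25600 - 2*655360000) = (-3 + 291/125) + 150909/(209 - 153600 - 1310720000) = -84/125 + 150909/(-1310873391) = -84/125 + 150909*(-1/1310873391) = -84/125 - 50303/436957797 = -36710742823/54619724625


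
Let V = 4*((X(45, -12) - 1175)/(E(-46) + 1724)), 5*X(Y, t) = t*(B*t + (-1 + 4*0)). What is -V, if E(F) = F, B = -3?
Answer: 2518/839 ≈ 3.0012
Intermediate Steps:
X(Y, t) = t*(-1 - 3*t)/5 (X(Y, t) = (t*(-3*t + (-1 + 4*0)))/5 = (t*(-3*t + (-1 + 0)))/5 = (t*(-3*t - 1))/5 = (t*(-1 - 3*t))/5 = t*(-1 - 3*t)/5)
V = -2518/839 (V = 4*((-⅕*(-12)*(1 + 3*(-12)) - 1175)/(-46 + 1724)) = 4*((-⅕*(-12)*(1 - 36) - 1175)/1678) = 4*((-⅕*(-12)*(-35) - 1175)*(1/1678)) = 4*((-84 - 1175)*(1/1678)) = 4*(-1259*1/1678) = 4*(-1259/1678) = -2518/839 ≈ -3.0012)
-V = -1*(-2518/839) = 2518/839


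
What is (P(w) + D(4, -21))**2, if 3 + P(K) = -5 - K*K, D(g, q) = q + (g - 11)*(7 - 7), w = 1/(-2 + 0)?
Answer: 13689/16 ≈ 855.56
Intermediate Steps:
w = -1/2 (w = 1/(-2) = -1/2 ≈ -0.50000)
D(g, q) = q (D(g, q) = q + (-11 + g)*0 = q + 0 = q)
P(K) = -8 - K**2 (P(K) = -3 + (-5 - K*K) = -3 + (-5 - K**2) = -8 - K**2)
(P(w) + D(4, -21))**2 = ((-8 - (-1/2)**2) - 21)**2 = ((-8 - 1*1/4) - 21)**2 = ((-8 - 1/4) - 21)**2 = (-33/4 - 21)**2 = (-117/4)**2 = 13689/16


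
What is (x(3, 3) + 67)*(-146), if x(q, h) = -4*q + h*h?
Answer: -9344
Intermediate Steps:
x(q, h) = h**2 - 4*q (x(q, h) = -4*q + h**2 = h**2 - 4*q)
(x(3, 3) + 67)*(-146) = ((3**2 - 4*3) + 67)*(-146) = ((9 - 12) + 67)*(-146) = (-3 + 67)*(-146) = 64*(-146) = -9344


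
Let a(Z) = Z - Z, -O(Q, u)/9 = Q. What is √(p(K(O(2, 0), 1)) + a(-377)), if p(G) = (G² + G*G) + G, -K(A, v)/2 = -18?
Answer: 6*√73 ≈ 51.264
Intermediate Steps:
O(Q, u) = -9*Q
K(A, v) = 36 (K(A, v) = -2*(-18) = 36)
p(G) = G + 2*G² (p(G) = (G² + G²) + G = 2*G² + G = G + 2*G²)
a(Z) = 0
√(p(K(O(2, 0), 1)) + a(-377)) = √(36*(1 + 2*36) + 0) = √(36*(1 + 72) + 0) = √(36*73 + 0) = √(2628 + 0) = √2628 = 6*√73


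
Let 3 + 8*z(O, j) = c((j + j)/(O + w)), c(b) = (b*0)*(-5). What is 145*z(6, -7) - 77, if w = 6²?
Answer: -1051/8 ≈ -131.38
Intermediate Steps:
w = 36
c(b) = 0 (c(b) = 0*(-5) = 0)
z(O, j) = -3/8 (z(O, j) = -3/8 + (⅛)*0 = -3/8 + 0 = -3/8)
145*z(6, -7) - 77 = 145*(-3/8) - 77 = -435/8 - 77 = -1051/8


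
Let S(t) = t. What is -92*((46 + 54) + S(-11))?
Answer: -8188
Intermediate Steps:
-92*((46 + 54) + S(-11)) = -92*((46 + 54) - 11) = -92*(100 - 11) = -92*89 = -8188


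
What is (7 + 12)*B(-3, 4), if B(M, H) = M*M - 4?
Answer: 95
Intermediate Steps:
B(M, H) = -4 + M**2 (B(M, H) = M**2 - 4 = -4 + M**2)
(7 + 12)*B(-3, 4) = (7 + 12)*(-4 + (-3)**2) = 19*(-4 + 9) = 19*5 = 95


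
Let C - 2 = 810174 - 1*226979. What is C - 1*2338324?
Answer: -1755127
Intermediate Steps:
C = 583197 (C = 2 + (810174 - 1*226979) = 2 + (810174 - 226979) = 2 + 583195 = 583197)
C - 1*2338324 = 583197 - 1*2338324 = 583197 - 2338324 = -1755127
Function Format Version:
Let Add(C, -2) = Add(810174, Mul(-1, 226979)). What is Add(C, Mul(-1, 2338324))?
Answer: -1755127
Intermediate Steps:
C = 583197 (C = Add(2, Add(810174, Mul(-1, 226979))) = Add(2, Add(810174, -226979)) = Add(2, 583195) = 583197)
Add(C, Mul(-1, 2338324)) = Add(583197, Mul(-1, 2338324)) = Add(583197, -2338324) = -1755127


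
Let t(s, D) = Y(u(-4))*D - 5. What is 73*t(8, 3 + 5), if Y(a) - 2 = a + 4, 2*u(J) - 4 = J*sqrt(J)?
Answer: 4307 - 2336*I ≈ 4307.0 - 2336.0*I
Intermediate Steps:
u(J) = 2 + J**(3/2)/2 (u(J) = 2 + (J*sqrt(J))/2 = 2 + J**(3/2)/2)
Y(a) = 6 + a (Y(a) = 2 + (a + 4) = 2 + (4 + a) = 6 + a)
t(s, D) = -5 + D*(8 - 4*I) (t(s, D) = (6 + (2 + (-4)**(3/2)/2))*D - 5 = (6 + (2 + (-8*I)/2))*D - 5 = (6 + (2 - 4*I))*D - 5 = (8 - 4*I)*D - 5 = D*(8 - 4*I) - 5 = -5 + D*(8 - 4*I))
73*t(8, 3 + 5) = 73*(-5 + 4*(3 + 5)*(2 - I)) = 73*(-5 + 4*8*(2 - I)) = 73*(-5 + (64 - 32*I)) = 73*(59 - 32*I) = 4307 - 2336*I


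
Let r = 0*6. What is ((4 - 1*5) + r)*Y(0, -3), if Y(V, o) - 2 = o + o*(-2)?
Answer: -5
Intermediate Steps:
Y(V, o) = 2 - o (Y(V, o) = 2 + (o + o*(-2)) = 2 + (o - 2*o) = 2 - o)
r = 0
((4 - 1*5) + r)*Y(0, -3) = ((4 - 1*5) + 0)*(2 - 1*(-3)) = ((4 - 5) + 0)*(2 + 3) = (-1 + 0)*5 = -1*5 = -5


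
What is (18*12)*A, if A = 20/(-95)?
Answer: -864/19 ≈ -45.474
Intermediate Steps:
A = -4/19 (A = 20*(-1/95) = -4/19 ≈ -0.21053)
(18*12)*A = (18*12)*(-4/19) = 216*(-4/19) = -864/19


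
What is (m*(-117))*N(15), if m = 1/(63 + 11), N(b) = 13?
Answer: -1521/74 ≈ -20.554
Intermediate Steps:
m = 1/74 ≈ 0.013514
(m*(-117))*N(15) = ((1/74)*(-117))*13 = -117/74*13 = -1521/74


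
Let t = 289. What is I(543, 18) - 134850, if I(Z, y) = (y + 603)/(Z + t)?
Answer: -112194579/832 ≈ -1.3485e+5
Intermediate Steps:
I(Z, y) = (603 + y)/(289 + Z) (I(Z, y) = (y + 603)/(Z + 289) = (603 + y)/(289 + Z))
I(543, 18) - 134850 = (603 + 18)/(289 + 543) - 134850 = 621/832 - 134850 = -112194579/832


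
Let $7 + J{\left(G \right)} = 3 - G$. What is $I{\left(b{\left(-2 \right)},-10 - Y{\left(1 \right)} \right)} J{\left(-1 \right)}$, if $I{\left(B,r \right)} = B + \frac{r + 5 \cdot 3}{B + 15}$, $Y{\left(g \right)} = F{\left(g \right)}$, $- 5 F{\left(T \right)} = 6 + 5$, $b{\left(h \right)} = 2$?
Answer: $- \frac{618}{85} \approx -7.2706$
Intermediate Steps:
$J{\left(G \right)} = -4 - G$ ($J{\left(G \right)} = -7 - \left(-3 + G\right) = -4 - G$)
$F{\left(T \right)} = - \frac{11}{5}$ ($F{\left(T \right)} = - \frac{6 + 5}{5} = \left(- \frac{1}{5}\right) 11 = - \frac{11}{5}$)
$Y{\left(g \right)} = - \frac{11}{5}$
$I{\left(B,r \right)} = B + \frac{15 + r}{15 + B}$ ($I{\left(B,r \right)} = B + \frac{r + 15}{15 + B} = B + \frac{15 + r}{15 + B}$)
$I{\left(b{\left(-2 \right)},-10 - Y{\left(1 \right)} \right)} J{\left(-1 \right)} = \frac{15 - \frac{39}{5} + 2^{2} + 15 \cdot 2}{15 + 2} \left(-4 - -1\right) = \frac{15 + \left(-10 + \frac{11}{5}\right) + 4 + 30}{17} \left(-4 + 1\right) = \frac{15 - \frac{39}{5} + 4 + 30}{17} \left(-3\right) = \frac{1}{17} \cdot \frac{206}{5} \left(-3\right) = \frac{206}{85} \left(-3\right) = - \frac{618}{85}$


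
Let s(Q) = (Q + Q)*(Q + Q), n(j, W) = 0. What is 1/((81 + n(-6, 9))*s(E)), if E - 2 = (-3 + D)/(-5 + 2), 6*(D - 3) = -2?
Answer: 1/1444 ≈ 0.00069252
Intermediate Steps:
D = 8/3 (D = 3 + (⅙)*(-2) = 3 - ⅓ = 8/3 ≈ 2.6667)
E = 19/9 (E = 2 + (-3 + 8/3)/(-5 + 2) = 2 - ⅓/(-3) = 2 - ⅓*(-⅓) = 2 + ⅑ = 19/9 ≈ 2.1111)
s(Q) = 4*Q² (s(Q) = (2*Q)*(2*Q) = 4*Q²)
1/((81 + n(-6, 9))*s(E)) = 1/((81 + 0)*(4*(19/9)²)) = 1/(81*(4*(361/81))) = 1/(81*(1444/81)) = 1/1444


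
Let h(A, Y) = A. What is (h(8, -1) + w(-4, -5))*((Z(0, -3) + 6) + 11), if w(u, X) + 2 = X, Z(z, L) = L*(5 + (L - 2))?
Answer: 17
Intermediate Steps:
Z(z, L) = L*(3 + L) (Z(z, L) = L*(5 + (-2 + L)) = L*(3 + L))
w(u, X) = -2 + X
(h(8, -1) + w(-4, -5))*((Z(0, -3) + 6) + 11) = (8 + (-2 - 5))*((-3*(3 - 3) + 6) + 11) = (8 - 7)*((-3*0 + 6) + 11) = 1*((0 + 6) + 11) = 1*(6 + 11) = 1*17 = 17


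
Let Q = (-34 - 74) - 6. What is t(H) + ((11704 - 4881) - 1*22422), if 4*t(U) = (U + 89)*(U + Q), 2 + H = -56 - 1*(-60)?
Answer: -18147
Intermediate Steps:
Q = -114 (Q = -108 - 6 = -114)
H = 2 (H = -2 + (-56 - 1*(-60)) = -2 + (-56 + 60) = -2 + 4 = 2)
t(U) = (-114 + U)*(89 + U)/4 (t(U) = ((U + 89)*(U - 114))/4 = ((89 + U)*(-114 + U))/4 = ((-114 + U)*(89 + U))/4 = (-114 + U)*(89 + U)/4)
t(H) + ((11704 - 4881) - 1*22422) = (-5073/2 - 25/4*2 + (¼)*2²) + ((11704 - 4881) - 1*22422) = (-5073/2 - 25/2 + (¼)*4) + (6823 - 22422) = (-5073/2 - 25/2 + 1) - 15599 = -2548 - 15599 = -18147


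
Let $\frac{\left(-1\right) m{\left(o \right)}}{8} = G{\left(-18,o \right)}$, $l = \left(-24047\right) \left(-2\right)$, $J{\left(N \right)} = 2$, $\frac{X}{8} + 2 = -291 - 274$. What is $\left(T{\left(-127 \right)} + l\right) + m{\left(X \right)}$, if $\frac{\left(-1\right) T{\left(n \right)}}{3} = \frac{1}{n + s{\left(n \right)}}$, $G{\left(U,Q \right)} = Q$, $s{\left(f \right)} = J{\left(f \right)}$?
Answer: $\frac{10547753}{125} \approx 84382.0$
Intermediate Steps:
$X = -4536$ ($X = -16 + 8 \left(-291 - 274\right) = -16 + 8 \left(-565\right) = -16 - 4520 = -4536$)
$s{\left(f \right)} = 2$
$l = 48094$
$m{\left(o \right)} = - 8 o$
$T{\left(n \right)} = - \frac{3}{2 + n}$ ($T{\left(n \right)} = - \frac{3}{n + 2} = - \frac{3}{2 + n}$)
$\left(T{\left(-127 \right)} + l\right) + m{\left(X \right)} = \left(- \frac{3}{2 - 127} + 48094\right) - -36288 = \left(- \frac{3}{-125} + 48094\right) + 36288 = \left(\left(-3\right) \left(- \frac{1}{125}\right) + 48094\right) + 36288 = \left(\frac{3}{125} + 48094\right) + 36288 = \frac{6011753}{125} + 36288 = \frac{10547753}{125}$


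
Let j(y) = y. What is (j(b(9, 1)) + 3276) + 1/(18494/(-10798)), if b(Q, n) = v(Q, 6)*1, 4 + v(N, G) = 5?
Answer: 30297020/9247 ≈ 3276.4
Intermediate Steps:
v(N, G) = 1 (v(N, G) = -4 + 5 = 1)
b(Q, n) = 1 (b(Q, n) = 1*1 = 1)
(j(b(9, 1)) + 3276) + 1/(18494/(-10798)) = (1 + 3276) + 1/(18494/(-10798)) = 3277 + 1/(18494*(-1/10798)) = 3277 + 1/(-9247/5399) = 3277 - 5399/9247 = 30297020/9247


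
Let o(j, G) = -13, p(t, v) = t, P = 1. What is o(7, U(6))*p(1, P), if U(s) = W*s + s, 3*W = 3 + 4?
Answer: -13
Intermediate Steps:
W = 7/3 (W = (3 + 4)/3 = (⅓)*7 = 7/3 ≈ 2.3333)
U(s) = 10*s/3 (U(s) = 7*s/3 + s = 10*s/3)
o(7, U(6))*p(1, P) = -13*1 = -13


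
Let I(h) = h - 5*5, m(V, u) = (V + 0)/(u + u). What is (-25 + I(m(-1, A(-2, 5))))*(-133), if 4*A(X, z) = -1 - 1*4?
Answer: 32984/5 ≈ 6596.8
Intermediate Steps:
A(X, z) = -5/4 (A(X, z) = (-1 - 1*4)/4 = (-1 - 4)/4 = (¼)*(-5) = -5/4)
m(V, u) = V/(2*u) (m(V, u) = V/((2*u)) = V*(1/(2*u)) = V/(2*u))
I(h) = -25 + h (I(h) = h - 25 = -25 + h)
(-25 + I(m(-1, A(-2, 5))))*(-133) = (-25 + (-25 + (½)*(-1)/(-5/4)))*(-133) = (-25 + (-25 + (½)*(-1)*(-⅘)))*(-133) = (-25 + (-25 + ⅖))*(-133) = (-25 - 123/5)*(-133) = -248/5*(-133) = 32984/5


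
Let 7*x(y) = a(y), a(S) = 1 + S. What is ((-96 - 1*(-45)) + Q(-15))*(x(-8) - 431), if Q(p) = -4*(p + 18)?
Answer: 27216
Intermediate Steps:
Q(p) = -72 - 4*p (Q(p) = -4*(18 + p) = -72 - 4*p)
x(y) = 1/7 + y/7 (x(y) = (1 + y)/7 = 1/7 + y/7)
((-96 - 1*(-45)) + Q(-15))*(x(-8) - 431) = ((-96 - 1*(-45)) + (-72 - 4*(-15)))*((1/7 + (1/7)*(-8)) - 431) = ((-96 + 45) + (-72 + 60))*((1/7 - 8/7) - 431) = (-51 - 12)*(-1 - 431) = -63*(-432) = 27216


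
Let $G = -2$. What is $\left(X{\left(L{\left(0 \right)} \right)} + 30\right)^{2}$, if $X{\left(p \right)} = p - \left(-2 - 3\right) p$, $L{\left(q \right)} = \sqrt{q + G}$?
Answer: $828 + 360 i \sqrt{2} \approx 828.0 + 509.12 i$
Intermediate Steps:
$L{\left(q \right)} = \sqrt{-2 + q}$ ($L{\left(q \right)} = \sqrt{q - 2} = \sqrt{-2 + q}$)
$X{\left(p \right)} = 6 p$ ($X{\left(p \right)} = p - - 5 p = p + 5 p = 6 p$)
$\left(X{\left(L{\left(0 \right)} \right)} + 30\right)^{2} = \left(6 \sqrt{-2 + 0} + 30\right)^{2} = \left(6 \sqrt{-2} + 30\right)^{2} = \left(6 i \sqrt{2} + 30\right)^{2} = \left(30 + 6 i \sqrt{2}\right)^{2}$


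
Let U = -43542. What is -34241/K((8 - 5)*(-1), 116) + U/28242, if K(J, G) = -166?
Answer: 53322575/260454 ≈ 204.73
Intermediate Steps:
-34241/K((8 - 5)*(-1), 116) + U/28242 = -34241/(-166) - 43542/28242 = -34241*(-1/166) - 43542*1/28242 = 34241/166 - 2419/1569 = 53322575/260454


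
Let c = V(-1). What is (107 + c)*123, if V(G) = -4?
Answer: 12669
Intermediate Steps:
c = -4
(107 + c)*123 = (107 - 4)*123 = 103*123 = 12669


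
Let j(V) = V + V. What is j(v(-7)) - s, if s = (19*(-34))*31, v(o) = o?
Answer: 20012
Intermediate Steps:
j(V) = 2*V
s = -20026 (s = -646*31 = -20026)
j(v(-7)) - s = 2*(-7) - 1*(-20026) = -14 + 20026 = 20012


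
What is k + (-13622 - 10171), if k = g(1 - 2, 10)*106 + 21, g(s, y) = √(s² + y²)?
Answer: -23772 + 106*√101 ≈ -22707.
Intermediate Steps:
k = 21 + 106*√101 (k = √((1 - 2)² + 10²)*106 + 21 = √((-1)² + 100)*106 + 21 = √(1 + 100)*106 + 21 = √101*106 + 21 = 106*√101 + 21 = 21 + 106*√101 ≈ 1086.3)
k + (-13622 - 10171) = (21 + 106*√101) + (-13622 - 10171) = (21 + 106*√101) - 23793 = -23772 + 106*√101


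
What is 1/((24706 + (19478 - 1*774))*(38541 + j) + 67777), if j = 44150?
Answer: 1/3589684087 ≈ 2.7858e-10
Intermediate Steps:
1/((24706 + (19478 - 1*774))*(38541 + j) + 67777) = 1/((24706 + (19478 - 1*774))*(38541 + 44150) + 67777) = 1/((24706 + (19478 - 774))*82691 + 67777) = 1/((24706 + 18704)*82691 + 67777) = 1/(43410*82691 + 67777) = 1/(3589616310 + 67777) = 1/3589684087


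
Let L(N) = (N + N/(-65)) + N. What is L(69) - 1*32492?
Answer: -2103079/65 ≈ -32355.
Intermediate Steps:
L(N) = 129*N/65 (L(N) = (N + N*(-1/65)) + N = (N - N/65) + N = 64*N/65 + N = 129*N/65)
L(69) - 1*32492 = (129/65)*69 - 1*32492 = 8901/65 - 32492 = -2103079/65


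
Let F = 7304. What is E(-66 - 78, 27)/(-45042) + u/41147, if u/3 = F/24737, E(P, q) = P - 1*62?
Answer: 105332374069/22923075047619 ≈ 0.0045950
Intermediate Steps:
E(P, q) = -62 + P (E(P, q) = P - 62 = -62 + P)
u = 21912/24737 (u = 3*(7304/24737) = 21912/24737 ≈ 0.88580)
E(-66 - 78, 27)/(-45042) + u/41147 = (-62 + (-66 - 78))/(-45042) + (21912/24737)/41147 = (-62 - 144)*(-1/45042) + (21912/24737)*(1/41147) = -206*(-1/45042) + 21912/1017853339 = 103/22521 + 21912/1017853339 = 105332374069/22923075047619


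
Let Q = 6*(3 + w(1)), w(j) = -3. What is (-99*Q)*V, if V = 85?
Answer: 0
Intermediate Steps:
Q = 0 (Q = 6*(3 - 3) = 6*0 = 0)
(-99*Q)*V = -99*0*85 = 0*85 = 0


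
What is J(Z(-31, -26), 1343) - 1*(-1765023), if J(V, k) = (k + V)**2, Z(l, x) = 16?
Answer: 3611904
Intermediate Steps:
J(V, k) = (V + k)**2
J(Z(-31, -26), 1343) - 1*(-1765023) = (16 + 1343)**2 - 1*(-1765023) = 1359**2 + 1765023 = 1846881 + 1765023 = 3611904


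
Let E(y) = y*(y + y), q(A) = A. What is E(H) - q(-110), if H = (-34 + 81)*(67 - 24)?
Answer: 8168992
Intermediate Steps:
H = 2021 (H = 47*43 = 2021)
E(y) = 2*y² (E(y) = y*(2*y) = 2*y²)
E(H) - q(-110) = 2*2021² - 1*(-110) = 2*4084441 + 110 = 8168882 + 110 = 8168992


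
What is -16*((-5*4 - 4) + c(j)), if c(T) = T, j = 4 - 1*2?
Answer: 352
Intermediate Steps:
j = 2 (j = 4 - 2 = 2)
-16*((-5*4 - 4) + c(j)) = -16*((-5*4 - 4) + 2) = -16*((-20 - 4) + 2) = -16*(-24 + 2) = -16*(-22) = 352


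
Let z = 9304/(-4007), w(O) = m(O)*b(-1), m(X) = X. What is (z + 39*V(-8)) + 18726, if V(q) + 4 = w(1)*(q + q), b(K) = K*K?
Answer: 71900318/4007 ≈ 17944.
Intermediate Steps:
b(K) = K²
w(O) = O (w(O) = O*(-1)² = O*1 = O)
V(q) = -4 + 2*q (V(q) = -4 + 1*(q + q) = -4 + 1*(2*q) = -4 + 2*q)
z = -9304/4007 (z = 9304*(-1/4007) = -9304/4007 ≈ -2.3219)
(z + 39*V(-8)) + 18726 = (-9304/4007 + 39*(-4 + 2*(-8))) + 18726 = (-9304/4007 + 39*(-4 - 16)) + 18726 = (-9304/4007 + 39*(-20)) + 18726 = (-9304/4007 - 780) + 18726 = -3134764/4007 + 18726 = 71900318/4007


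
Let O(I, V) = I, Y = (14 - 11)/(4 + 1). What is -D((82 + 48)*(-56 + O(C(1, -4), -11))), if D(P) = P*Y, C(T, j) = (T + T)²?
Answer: 4056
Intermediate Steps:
Y = ⅗ (Y = 3/5 = 3*(⅕) = ⅗ ≈ 0.60000)
C(T, j) = 4*T² (C(T, j) = (2*T)² = 4*T²)
D(P) = 3*P/5 (D(P) = P*(⅗) = 3*P/5)
-D((82 + 48)*(-56 + O(C(1, -4), -11))) = -3*(82 + 48)*(-56 + 4*1²)/5 = -3*130*(-56 + 4*1)/5 = -3*130*(-56 + 4)/5 = -3*130*(-52)/5 = -3*(-6760)/5 = -1*(-4056) = 4056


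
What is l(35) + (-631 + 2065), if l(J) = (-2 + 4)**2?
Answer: 1438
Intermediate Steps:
l(J) = 4 (l(J) = 2**2 = 4)
l(35) + (-631 + 2065) = 4 + (-631 + 2065) = 4 + 1434 = 1438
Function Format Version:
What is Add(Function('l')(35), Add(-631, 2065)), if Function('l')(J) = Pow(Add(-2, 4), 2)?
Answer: 1438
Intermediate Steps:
Function('l')(J) = 4 (Function('l')(J) = Pow(2, 2) = 4)
Add(Function('l')(35), Add(-631, 2065)) = Add(4, Add(-631, 2065)) = Add(4, 1434) = 1438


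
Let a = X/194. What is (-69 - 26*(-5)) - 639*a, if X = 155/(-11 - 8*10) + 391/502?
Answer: 567585119/8862308 ≈ 64.045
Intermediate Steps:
X = -42229/45682 (X = 155/(-11 - 80) + 391*(1/502) = 155/(-91) + 391/502 = 155*(-1/91) + 391/502 = -155/91 + 391/502 = -42229/45682 ≈ -0.92441)
a = -42229/8862308 (a = -42229/45682/194 = -42229/45682*1/194 = -42229/8862308 ≈ -0.0047650)
(-69 - 26*(-5)) - 639*a = (-69 - 26*(-5)) - 639*(-42229/8862308) = (-69 + 130) + 26984331/8862308 = 61 + 26984331/8862308 = 567585119/8862308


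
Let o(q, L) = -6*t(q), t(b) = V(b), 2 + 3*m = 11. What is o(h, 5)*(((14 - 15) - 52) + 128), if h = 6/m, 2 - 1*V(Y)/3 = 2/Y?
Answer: -1350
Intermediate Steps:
m = 3 (m = -2/3 + (1/3)*11 = -2/3 + 11/3 = 3)
V(Y) = 6 - 6/Y
t(b) = 6 - 6/b
h = 2 (h = 6/3 = 6*(1/3) = 2)
o(q, L) = -36 + 36/q (o(q, L) = -6*(6 - 6/q) = -36 + 36/q)
o(h, 5)*(((14 - 15) - 52) + 128) = (-36 + 36/2)*(((14 - 15) - 52) + 128) = (-36 + 36*(1/2))*((-1 - 52) + 128) = (-36 + 18)*(-53 + 128) = -18*75 = -1350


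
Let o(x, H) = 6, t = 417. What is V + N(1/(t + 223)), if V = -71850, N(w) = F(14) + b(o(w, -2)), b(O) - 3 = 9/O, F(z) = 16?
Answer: -143659/2 ≈ -71830.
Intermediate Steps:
b(O) = 3 + 9/O
N(w) = 41/2 (N(w) = 16 + (3 + 9/6) = 16 + (3 + 9*(⅙)) = 16 + (3 + 3/2) = 16 + 9/2 = 41/2)
V + N(1/(t + 223)) = -71850 + 41/2 = -143659/2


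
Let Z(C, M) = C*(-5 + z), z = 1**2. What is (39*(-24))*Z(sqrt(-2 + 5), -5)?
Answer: 3744*sqrt(3) ≈ 6484.8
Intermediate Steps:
z = 1
Z(C, M) = -4*C (Z(C, M) = C*(-5 + 1) = C*(-4) = -4*C)
(39*(-24))*Z(sqrt(-2 + 5), -5) = (39*(-24))*(-4*sqrt(-2 + 5)) = -(-3744)*sqrt(3) = 3744*sqrt(3)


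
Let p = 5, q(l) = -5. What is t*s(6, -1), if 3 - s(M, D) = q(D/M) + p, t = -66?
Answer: -198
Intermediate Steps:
s(M, D) = 3 (s(M, D) = 3 - (-5 + 5) = 3 - 1*0 = 3 + 0 = 3)
t*s(6, -1) = -66*3 = -198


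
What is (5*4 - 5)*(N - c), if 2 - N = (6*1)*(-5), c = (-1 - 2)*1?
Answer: 525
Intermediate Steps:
c = -3 (c = -3*1 = -3)
N = 32 (N = 2 - 6*1*(-5) = 2 - 6*(-5) = 2 - 1*(-30) = 2 + 30 = 32)
(5*4 - 5)*(N - c) = (5*4 - 5)*(32 - 1*(-3)) = (20 - 5)*(32 + 3) = 15*35 = 525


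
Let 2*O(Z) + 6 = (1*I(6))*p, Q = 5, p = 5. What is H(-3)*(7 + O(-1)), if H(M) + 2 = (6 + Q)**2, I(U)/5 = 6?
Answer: 9401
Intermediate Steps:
I(U) = 30 (I(U) = 5*6 = 30)
H(M) = 119 (H(M) = -2 + (6 + 5)**2 = -2 + 11**2 = -2 + 121 = 119)
O(Z) = 72 (O(Z) = -3 + ((1*30)*5)/2 = -3 + (30*5)/2 = -3 + (1/2)*150 = -3 + 75 = 72)
H(-3)*(7 + O(-1)) = 119*(7 + 72) = 119*79 = 9401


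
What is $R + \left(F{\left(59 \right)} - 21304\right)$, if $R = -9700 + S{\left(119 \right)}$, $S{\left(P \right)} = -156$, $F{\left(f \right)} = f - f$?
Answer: $-31160$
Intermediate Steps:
$F{\left(f \right)} = 0$
$R = -9856$ ($R = -9700 - 156 = -9856$)
$R + \left(F{\left(59 \right)} - 21304\right) = -9856 + \left(0 - 21304\right) = -9856 - 21304 = -31160$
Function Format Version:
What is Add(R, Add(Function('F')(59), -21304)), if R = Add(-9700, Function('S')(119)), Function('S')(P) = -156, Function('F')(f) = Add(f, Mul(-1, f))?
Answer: -31160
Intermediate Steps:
Function('F')(f) = 0
R = -9856 (R = Add(-9700, -156) = -9856)
Add(R, Add(Function('F')(59), -21304)) = Add(-9856, Add(0, -21304)) = Add(-9856, -21304) = -31160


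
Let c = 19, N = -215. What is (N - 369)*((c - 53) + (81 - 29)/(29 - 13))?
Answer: 17958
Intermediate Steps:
(N - 369)*((c - 53) + (81 - 29)/(29 - 13)) = (-215 - 369)*((19 - 53) + (81 - 29)/(29 - 13)) = -584*(-34 + 52/16) = -584*(-34 + 52*(1/16)) = -584*(-34 + 13/4) = -584*(-123/4) = 17958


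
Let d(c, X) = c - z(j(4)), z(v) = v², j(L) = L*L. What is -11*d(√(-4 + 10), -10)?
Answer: 2816 - 11*√6 ≈ 2789.1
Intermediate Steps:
j(L) = L²
d(c, X) = -256 + c (d(c, X) = c - (4²)² = c - 1*16² = c - 1*256 = c - 256 = -256 + c)
-11*d(√(-4 + 10), -10) = -11*(-256 + √(-4 + 10)) = -11*(-256 + √6) = 2816 - 11*√6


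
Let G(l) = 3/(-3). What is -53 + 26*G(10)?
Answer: -79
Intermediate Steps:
G(l) = -1 (G(l) = 3*(-⅓) = -1)
-53 + 26*G(10) = -53 + 26*(-1) = -53 - 26 = -79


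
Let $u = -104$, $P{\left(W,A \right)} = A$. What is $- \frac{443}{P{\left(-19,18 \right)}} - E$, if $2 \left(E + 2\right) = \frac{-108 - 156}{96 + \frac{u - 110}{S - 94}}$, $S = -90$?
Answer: $- \frac{3419581}{160902} \approx -21.253$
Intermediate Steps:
$E = - \frac{30022}{8939}$ ($E = -2 + \frac{\left(-108 - 156\right) \frac{1}{96 + \frac{-104 - 110}{-90 - 94}}}{2} = -2 + \frac{\left(-264\right) \frac{1}{96 - \frac{214}{-184}}}{2} = -2 + \frac{\left(-264\right) \frac{1}{96 - - \frac{107}{92}}}{2} = -2 + \frac{\left(-264\right) \frac{1}{96 + \frac{107}{92}}}{2} = -2 + \frac{\left(-264\right) \frac{1}{\frac{8939}{92}}}{2} = -2 + \frac{\left(-264\right) \frac{92}{8939}}{2} = -2 + \frac{1}{2} \left(- \frac{24288}{8939}\right) = -2 - \frac{12144}{8939} = - \frac{30022}{8939} \approx -3.3585$)
$- \frac{443}{P{\left(-19,18 \right)}} - E = - \frac{443}{18} - - \frac{30022}{8939} = \left(-443\right) \frac{1}{18} + \frac{30022}{8939} = - \frac{443}{18} + \frac{30022}{8939} = - \frac{3419581}{160902}$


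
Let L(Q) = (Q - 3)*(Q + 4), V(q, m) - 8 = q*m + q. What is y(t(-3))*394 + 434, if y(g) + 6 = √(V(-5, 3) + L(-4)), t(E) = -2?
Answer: -1930 + 788*I*√3 ≈ -1930.0 + 1364.9*I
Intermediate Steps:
V(q, m) = 8 + q + m*q (V(q, m) = 8 + (q*m + q) = 8 + (m*q + q) = 8 + (q + m*q) = 8 + q + m*q)
L(Q) = (-3 + Q)*(4 + Q)
y(g) = -6 + 2*I*√3 (y(g) = -6 + √((8 - 5 + 3*(-5)) + (-12 - 4 + (-4)²)) = -6 + √((8 - 5 - 15) + (-12 - 4 + 16)) = -6 + √(-12 + 0) = -6 + √(-12) = -6 + 2*I*√3)
y(t(-3))*394 + 434 = (-6 + 2*I*√3)*394 + 434 = (-2364 + 788*I*√3) + 434 = -1930 + 788*I*√3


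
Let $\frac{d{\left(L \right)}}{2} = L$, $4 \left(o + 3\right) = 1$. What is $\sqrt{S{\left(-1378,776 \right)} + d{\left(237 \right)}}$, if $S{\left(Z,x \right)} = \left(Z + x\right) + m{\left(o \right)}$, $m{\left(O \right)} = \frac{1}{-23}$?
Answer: $\frac{i \sqrt{67735}}{23} \approx 11.316 i$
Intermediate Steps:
$o = - \frac{11}{4}$ ($o = -3 + \frac{1}{4} \cdot 1 = -3 + \frac{1}{4} = - \frac{11}{4} \approx -2.75$)
$m{\left(O \right)} = - \frac{1}{23}$
$S{\left(Z,x \right)} = - \frac{1}{23} + Z + x$ ($S{\left(Z,x \right)} = \left(Z + x\right) - \frac{1}{23} = - \frac{1}{23} + Z + x$)
$d{\left(L \right)} = 2 L$
$\sqrt{S{\left(-1378,776 \right)} + d{\left(237 \right)}} = \sqrt{\left(- \frac{1}{23} - 1378 + 776\right) + 2 \cdot 237} = \sqrt{- \frac{13847}{23} + 474} = \sqrt{- \frac{2945}{23}} = \frac{i \sqrt{67735}}{23}$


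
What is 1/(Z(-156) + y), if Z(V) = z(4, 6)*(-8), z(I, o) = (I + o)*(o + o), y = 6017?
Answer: 1/5057 ≈ 0.00019775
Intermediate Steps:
z(I, o) = 2*o*(I + o) (z(I, o) = (I + o)*(2*o) = 2*o*(I + o))
Z(V) = -960 (Z(V) = (2*6*(4 + 6))*(-8) = (2*6*10)*(-8) = 120*(-8) = -960)
1/(Z(-156) + y) = 1/(-960 + 6017) = 1/5057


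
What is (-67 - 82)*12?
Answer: -1788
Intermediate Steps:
(-67 - 82)*12 = -149*12 = -1788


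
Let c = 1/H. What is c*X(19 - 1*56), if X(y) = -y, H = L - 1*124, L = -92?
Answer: -37/216 ≈ -0.17130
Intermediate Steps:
H = -216 (H = -92 - 1*124 = -92 - 124 = -216)
c = -1/216 (c = 1/(-216) = -1/216 ≈ -0.0046296)
c*X(19 - 1*56) = -(-1)*(19 - 1*56)/216 = -(-1)*(19 - 56)/216 = -(-1)*(-37)/216 = -1/216*37 = -37/216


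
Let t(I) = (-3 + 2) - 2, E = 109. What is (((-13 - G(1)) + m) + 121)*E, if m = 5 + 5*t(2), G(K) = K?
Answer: 10573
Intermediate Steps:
t(I) = -3 (t(I) = -1 - 2 = -3)
m = -10 (m = 5 + 5*(-3) = 5 - 15 = -10)
(((-13 - G(1)) + m) + 121)*E = (((-13 - 1*1) - 10) + 121)*109 = (((-13 - 1) - 10) + 121)*109 = ((-14 - 10) + 121)*109 = (-24 + 121)*109 = 97*109 = 10573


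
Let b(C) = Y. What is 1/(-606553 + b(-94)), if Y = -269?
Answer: -1/606822 ≈ -1.6479e-6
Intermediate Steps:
b(C) = -269
1/(-606553 + b(-94)) = 1/(-606553 - 269) = 1/(-606822) = -1/606822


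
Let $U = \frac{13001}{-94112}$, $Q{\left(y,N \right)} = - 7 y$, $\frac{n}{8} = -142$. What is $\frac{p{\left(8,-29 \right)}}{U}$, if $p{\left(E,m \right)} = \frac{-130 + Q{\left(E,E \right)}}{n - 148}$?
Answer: $- \frac{1458736}{1391107} \approx -1.0486$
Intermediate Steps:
$n = -1136$ ($n = 8 \left(-142\right) = -1136$)
$p{\left(E,m \right)} = \frac{65}{642} + \frac{7 E}{1284}$ ($p{\left(E,m \right)} = \frac{-130 - 7 E}{-1136 - 148} = \frac{-130 - 7 E}{-1284} = \left(-130 - 7 E\right) \left(- \frac{1}{1284}\right) = \frac{65}{642} + \frac{7 E}{1284}$)
$U = - \frac{13001}{94112}$ ($U = 13001 \left(- \frac{1}{94112}\right) = - \frac{13001}{94112} \approx -0.13814$)
$\frac{p{\left(8,-29 \right)}}{U} = \frac{\frac{65}{642} + \frac{7}{1284} \cdot 8}{- \frac{13001}{94112}} = \left(\frac{65}{642} + \frac{14}{321}\right) \left(- \frac{94112}{13001}\right) = \frac{31}{214} \left(- \frac{94112}{13001}\right) = - \frac{1458736}{1391107}$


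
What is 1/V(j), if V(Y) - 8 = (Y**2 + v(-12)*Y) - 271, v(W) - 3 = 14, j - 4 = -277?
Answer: 1/69625 ≈ 1.4363e-5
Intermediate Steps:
j = -273 (j = 4 - 277 = -273)
v(W) = 17 (v(W) = 3 + 14 = 17)
V(Y) = -263 + Y**2 + 17*Y (V(Y) = 8 + ((Y**2 + 17*Y) - 271) = 8 + (-271 + Y**2 + 17*Y) = -263 + Y**2 + 17*Y)
1/V(j) = 1/(-263 + (-273)**2 + 17*(-273)) = 1/(-263 + 74529 - 4641) = 1/69625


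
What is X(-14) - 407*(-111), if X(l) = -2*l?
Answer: 45205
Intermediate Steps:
X(-14) - 407*(-111) = -2*(-14) - 407*(-111) = 28 + 45177 = 45205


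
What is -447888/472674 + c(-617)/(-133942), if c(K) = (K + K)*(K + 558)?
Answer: -7867043145/5275908409 ≈ -1.4911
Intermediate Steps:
c(K) = 2*K*(558 + K) (c(K) = (2*K)*(558 + K) = 2*K*(558 + K))
-447888/472674 + c(-617)/(-133942) = -447888/472674 + (2*(-617)*(558 - 617))/(-133942) = -447888*1/472674 + (2*(-617)*(-59))*(-1/133942) = -74648/78779 + 72806*(-1/133942) = -74648/78779 - 36403/66971 = -7867043145/5275908409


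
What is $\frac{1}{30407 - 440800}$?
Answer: $- \frac{1}{410393} \approx -2.4367 \cdot 10^{-6}$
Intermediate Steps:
$\frac{1}{30407 - 440800} = \frac{1}{-410393} = - \frac{1}{410393}$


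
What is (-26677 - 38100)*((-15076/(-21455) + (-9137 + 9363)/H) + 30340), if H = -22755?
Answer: -38380592363631874/19528341 ≈ -1.9654e+9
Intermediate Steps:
(-26677 - 38100)*((-15076/(-21455) + (-9137 + 9363)/H) + 30340) = (-26677 - 38100)*((-15076/(-21455) + (-9137 + 9363)/(-22755)) + 30340) = -64777*((-15076*(-1/21455) + 226*(-1/22755)) + 30340) = -64777*((15076/21455 - 226/22755) + 30340) = -64777*(13528222/19528341 + 30340) = -64777*592503394162/19528341 = -38380592363631874/19528341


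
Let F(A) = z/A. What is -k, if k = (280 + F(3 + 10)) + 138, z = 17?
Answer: -5451/13 ≈ -419.31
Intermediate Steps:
F(A) = 17/A
k = 5451/13 (k = (280 + 17/(3 + 10)) + 138 = (280 + 17/13) + 138 = 3657/13 + 138 = 5451/13 ≈ 419.31)
-k = -1*5451/13 = -5451/13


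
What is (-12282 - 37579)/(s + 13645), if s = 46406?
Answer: -49861/60051 ≈ -0.83031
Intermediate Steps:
(-12282 - 37579)/(s + 13645) = (-12282 - 37579)/(46406 + 13645) = -49861/60051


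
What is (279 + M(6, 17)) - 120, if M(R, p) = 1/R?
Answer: 955/6 ≈ 159.17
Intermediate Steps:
(279 + M(6, 17)) - 120 = (279 + 1/6) - 120 = (279 + ⅙) - 120 = 1675/6 - 120 = 955/6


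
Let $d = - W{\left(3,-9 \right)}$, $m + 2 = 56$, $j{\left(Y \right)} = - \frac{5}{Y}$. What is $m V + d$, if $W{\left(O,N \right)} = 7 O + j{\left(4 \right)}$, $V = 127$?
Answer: $\frac{27353}{4} \approx 6838.3$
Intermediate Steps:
$m = 54$ ($m = -2 + 56 = 54$)
$W{\left(O,N \right)} = - \frac{5}{4} + 7 O$ ($W{\left(O,N \right)} = 7 O - \frac{5}{4} = - \frac{5}{4} + 7 O$)
$d = - \frac{79}{4}$ ($d = - (- \frac{5}{4} + 7 \cdot 3) = - (- \frac{5}{4} + 21) = \left(-1\right) \frac{79}{4} = - \frac{79}{4} \approx -19.75$)
$m V + d = 54 \cdot 127 - \frac{79}{4} = 6858 - \frac{79}{4} = \frac{27353}{4}$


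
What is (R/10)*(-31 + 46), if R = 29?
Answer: 87/2 ≈ 43.500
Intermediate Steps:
(R/10)*(-31 + 46) = (29/10)*(-31 + 46) = (29*(1/10))*15 = (29/10)*15 = 87/2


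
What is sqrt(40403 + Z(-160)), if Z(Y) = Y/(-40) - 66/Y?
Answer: 3*sqrt(1795885)/20 ≈ 201.02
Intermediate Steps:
Z(Y) = -66/Y - Y/40 (Z(Y) = Y*(-1/40) - 66/Y = -Y/40 - 66/Y = -66/Y - Y/40)
sqrt(40403 + Z(-160)) = sqrt(40403 + (-66/(-160) - 1/40*(-160))) = sqrt(40403 + (-66*(-1/160) + 4)) = sqrt(40403 + (33/80 + 4)) = sqrt(40403 + 353/80) = sqrt(3232593/80) = 3*sqrt(1795885)/20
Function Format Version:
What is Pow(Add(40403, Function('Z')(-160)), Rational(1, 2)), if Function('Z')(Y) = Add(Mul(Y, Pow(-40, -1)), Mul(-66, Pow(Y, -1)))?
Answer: Mul(Rational(3, 20), Pow(1795885, Rational(1, 2))) ≈ 201.02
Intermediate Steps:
Function('Z')(Y) = Add(Mul(-66, Pow(Y, -1)), Mul(Rational(-1, 40), Y)) (Function('Z')(Y) = Add(Mul(Y, Rational(-1, 40)), Mul(-66, Pow(Y, -1))) = Add(Mul(Rational(-1, 40), Y), Mul(-66, Pow(Y, -1))) = Add(Mul(-66, Pow(Y, -1)), Mul(Rational(-1, 40), Y)))
Pow(Add(40403, Function('Z')(-160)), Rational(1, 2)) = Pow(Add(40403, Add(Mul(-66, Pow(-160, -1)), Mul(Rational(-1, 40), -160))), Rational(1, 2)) = Pow(Add(40403, Add(Mul(-66, Rational(-1, 160)), 4)), Rational(1, 2)) = Pow(Add(40403, Add(Rational(33, 80), 4)), Rational(1, 2)) = Pow(Add(40403, Rational(353, 80)), Rational(1, 2)) = Pow(Rational(3232593, 80), Rational(1, 2)) = Mul(Rational(3, 20), Pow(1795885, Rational(1, 2)))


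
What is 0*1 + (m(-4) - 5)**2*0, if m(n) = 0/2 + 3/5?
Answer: 0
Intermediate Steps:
m(n) = 3/5 (m(n) = 0*(1/2) + 3*(1/5) = 0 + 3/5 = 3/5)
0*1 + (m(-4) - 5)**2*0 = 0*1 + (3/5 - 5)**2*0 = 0 + (-22/5)**2*0 = 0 + (484/25)*0 = 0 + 0 = 0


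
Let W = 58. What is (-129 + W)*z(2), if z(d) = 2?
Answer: -142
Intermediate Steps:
(-129 + W)*z(2) = (-129 + 58)*2 = -71*2 = -142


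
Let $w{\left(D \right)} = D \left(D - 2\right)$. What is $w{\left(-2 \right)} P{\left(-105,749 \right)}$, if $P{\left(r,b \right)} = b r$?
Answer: $-629160$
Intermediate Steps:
$w{\left(D \right)} = D \left(-2 + D\right)$
$w{\left(-2 \right)} P{\left(-105,749 \right)} = - 2 \left(-2 - 2\right) 749 \left(-105\right) = \left(-2\right) \left(-4\right) \left(-78645\right) = 8 \left(-78645\right) = -629160$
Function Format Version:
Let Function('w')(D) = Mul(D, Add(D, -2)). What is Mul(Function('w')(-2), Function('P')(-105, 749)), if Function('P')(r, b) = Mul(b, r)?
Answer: -629160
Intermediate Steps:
Function('w')(D) = Mul(D, Add(-2, D))
Mul(Function('w')(-2), Function('P')(-105, 749)) = Mul(Mul(-2, Add(-2, -2)), Mul(749, -105)) = Mul(Mul(-2, -4), -78645) = Mul(8, -78645) = -629160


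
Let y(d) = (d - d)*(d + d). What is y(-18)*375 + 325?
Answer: 325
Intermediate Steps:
y(d) = 0 (y(d) = 0*(2*d) = 0)
y(-18)*375 + 325 = 0*375 + 325 = 0 + 325 = 325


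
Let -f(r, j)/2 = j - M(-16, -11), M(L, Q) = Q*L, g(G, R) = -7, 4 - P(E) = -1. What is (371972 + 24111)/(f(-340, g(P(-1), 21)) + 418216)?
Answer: 396083/418582 ≈ 0.94625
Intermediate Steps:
P(E) = 5 (P(E) = 4 - 1*(-1) = 4 + 1 = 5)
M(L, Q) = L*Q
f(r, j) = 352 - 2*j (f(r, j) = -2*(j - (-16)*(-11)) = -2*(j - 1*176) = -2*(j - 176) = -2*(-176 + j) = 352 - 2*j)
(371972 + 24111)/(f(-340, g(P(-1), 21)) + 418216) = (371972 + 24111)/((352 - 2*(-7)) + 418216) = 396083/((352 + 14) + 418216) = 396083/(366 + 418216) = 396083/418582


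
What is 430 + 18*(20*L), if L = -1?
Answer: 70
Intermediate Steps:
430 + 18*(20*L) = 430 + 18*(20*(-1)) = 430 + 18*(-20) = 430 - 360 = 70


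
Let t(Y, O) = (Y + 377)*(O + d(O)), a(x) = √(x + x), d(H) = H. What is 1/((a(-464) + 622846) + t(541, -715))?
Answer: -344947/237976866082 - I*√58/118988433041 ≈ -1.4495e-6 - 6.4004e-11*I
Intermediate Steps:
a(x) = √2*√x (a(x) = √(2*x) = √2*√x)
t(Y, O) = 2*O*(377 + Y) (t(Y, O) = (Y + 377)*(O + O) = (377 + Y)*(2*O) = 2*O*(377 + Y))
1/((a(-464) + 622846) + t(541, -715)) = 1/((√2*√(-464) + 622846) + 2*(-715)*(377 + 541)) = 1/((√2*(4*I*√29) + 622846) + 2*(-715)*918) = 1/((4*I*√58 + 622846) - 1312740) = 1/((622846 + 4*I*√58) - 1312740) = 1/(-689894 + 4*I*√58)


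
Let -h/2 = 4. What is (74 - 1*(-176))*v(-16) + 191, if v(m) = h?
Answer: -1809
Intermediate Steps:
h = -8 (h = -2*4 = -8)
v(m) = -8
(74 - 1*(-176))*v(-16) + 191 = (74 - 1*(-176))*(-8) + 191 = (74 + 176)*(-8) + 191 = 250*(-8) + 191 = -2000 + 191 = -1809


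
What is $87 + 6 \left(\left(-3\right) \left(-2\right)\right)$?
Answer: $123$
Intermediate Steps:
$87 + 6 \left(\left(-3\right) \left(-2\right)\right) = 87 + 6 \cdot 6 = 87 + 36 = 123$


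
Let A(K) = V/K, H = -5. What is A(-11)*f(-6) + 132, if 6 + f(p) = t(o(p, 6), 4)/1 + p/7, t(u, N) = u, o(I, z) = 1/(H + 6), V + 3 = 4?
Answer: 10205/77 ≈ 132.53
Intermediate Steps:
V = 1 (V = -3 + 4 = 1)
o(I, z) = 1 (o(I, z) = 1/(-5 + 6) = 1/1 = 1)
A(K) = 1/K
f(p) = -5 + p/7 (f(p) = -6 + (1/1 + p/7) = -6 + (1*1 + p*(⅐)) = -6 + (1 + p/7) = -5 + p/7)
A(-11)*f(-6) + 132 = (-5 + (⅐)*(-6))/(-11) + 132 = -(-5 - 6/7)/11 + 132 = -1/11*(-41/7) + 132 = 41/77 + 132 = 10205/77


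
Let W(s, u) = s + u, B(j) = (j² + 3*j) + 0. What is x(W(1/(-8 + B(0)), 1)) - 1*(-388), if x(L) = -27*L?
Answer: 2915/8 ≈ 364.38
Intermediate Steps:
B(j) = j² + 3*j
x(W(1/(-8 + B(0)), 1)) - 1*(-388) = -27*(1/(-8 + 0*(3 + 0)) + 1) - 1*(-388) = -27*(1/(-8 + 0*3) + 1) + 388 = -27*(1/(-8 + 0) + 1) + 388 = -27*(1/(-8) + 1) + 388 = -27*(-⅛ + 1) + 388 = -27*7/8 + 388 = -189/8 + 388 = 2915/8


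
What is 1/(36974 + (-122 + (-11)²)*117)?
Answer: 1/36857 ≈ 2.7132e-5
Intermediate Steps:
1/(36974 + (-122 + (-11)²)*117) = 1/(36974 + (-122 + 121)*117) = 1/(36974 - 1*117) = 1/(36974 - 117) = 1/36857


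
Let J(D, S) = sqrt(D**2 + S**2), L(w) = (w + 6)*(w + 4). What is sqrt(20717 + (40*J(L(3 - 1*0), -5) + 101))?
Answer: sqrt(20818 + 40*sqrt(3994)) ≈ 152.79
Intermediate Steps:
L(w) = (4 + w)*(6 + w) (L(w) = (6 + w)*(4 + w) = (4 + w)*(6 + w))
sqrt(20717 + (40*J(L(3 - 1*0), -5) + 101)) = sqrt(20717 + (40*sqrt((24 + (3 - 1*0)**2 + 10*(3 - 1*0))**2 + (-5)**2) + 101)) = sqrt(20717 + (40*sqrt((24 + (3 + 0)**2 + 10*(3 + 0))**2 + 25) + 101)) = sqrt(20717 + (40*sqrt((24 + 3**2 + 10*3)**2 + 25) + 101)) = sqrt(20717 + (40*sqrt((24 + 9 + 30)**2 + 25) + 101)) = sqrt(20717 + (40*sqrt(63**2 + 25) + 101)) = sqrt(20717 + (40*sqrt(3969 + 25) + 101)) = sqrt(20717 + (40*sqrt(3994) + 101)) = sqrt(20717 + (101 + 40*sqrt(3994))) = sqrt(20818 + 40*sqrt(3994))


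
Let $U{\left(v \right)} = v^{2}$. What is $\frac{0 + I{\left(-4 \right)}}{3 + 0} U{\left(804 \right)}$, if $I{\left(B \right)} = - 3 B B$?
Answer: $-10342656$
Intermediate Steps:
$I{\left(B \right)} = - 3 B^{2}$
$\frac{0 + I{\left(-4 \right)}}{3 + 0} U{\left(804 \right)} = \frac{0 - 3 \left(-4\right)^{2}}{3 + 0} \cdot 804^{2} = \frac{0 - 48}{3} \cdot 646416 = \left(0 - 48\right) \frac{1}{3} \cdot 646416 = \left(-48\right) \frac{1}{3} \cdot 646416 = \left(-16\right) 646416 = -10342656$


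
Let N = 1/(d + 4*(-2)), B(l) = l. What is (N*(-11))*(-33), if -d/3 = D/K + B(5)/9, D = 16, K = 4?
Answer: -1089/65 ≈ -16.754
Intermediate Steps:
d = -41/3 (d = -3*(16/4 + 5/9) = -3*(16*(1/4) + 5*(1/9)) = -3*(4 + 5/9) = -3*41/9 = -41/3 ≈ -13.667)
N = -3/65 (N = 1/(-41/3 + 4*(-2)) = 1/(-41/3 - 8) = 1/(-65/3) = -3/65 ≈ -0.046154)
(N*(-11))*(-33) = -3/65*(-11)*(-33) = (33/65)*(-33) = -1089/65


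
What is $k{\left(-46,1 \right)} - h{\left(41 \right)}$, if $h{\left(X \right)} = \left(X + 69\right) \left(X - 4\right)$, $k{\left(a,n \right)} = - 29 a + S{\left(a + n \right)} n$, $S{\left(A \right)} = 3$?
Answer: $-2733$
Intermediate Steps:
$k{\left(a,n \right)} = - 29 a + 3 n$
$h{\left(X \right)} = \left(-4 + X\right) \left(69 + X\right)$ ($h{\left(X \right)} = \left(69 + X\right) \left(-4 + X\right) = \left(-4 + X\right) \left(69 + X\right)$)
$k{\left(-46,1 \right)} - h{\left(41 \right)} = \left(\left(-29\right) \left(-46\right) + 3 \cdot 1\right) - \left(-276 + 41^{2} + 65 \cdot 41\right) = \left(1334 + 3\right) - \left(-276 + 1681 + 2665\right) = 1337 - 4070 = -2733$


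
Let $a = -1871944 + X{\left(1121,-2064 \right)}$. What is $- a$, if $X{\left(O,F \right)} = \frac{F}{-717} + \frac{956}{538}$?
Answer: $\frac{120348852390}{64291} \approx 1.8719 \cdot 10^{6}$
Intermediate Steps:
$X{\left(O,F \right)} = \frac{478}{269} - \frac{F}{717}$ ($X{\left(O,F \right)} = F \left(- \frac{1}{717}\right) + 956 \cdot \frac{1}{538} = - \frac{F}{717} + \frac{478}{269} = \frac{478}{269} - \frac{F}{717}$)
$a = - \frac{120348852390}{64291}$ ($a = -1871944 + \left(\frac{478}{269} - - \frac{688}{239}\right) = -1871944 + \left(\frac{478}{269} + \frac{688}{239}\right) = -1871944 + \frac{299314}{64291} = - \frac{120348852390}{64291} \approx -1.8719 \cdot 10^{6}$)
$- a = \left(-1\right) \left(- \frac{120348852390}{64291}\right) = \frac{120348852390}{64291}$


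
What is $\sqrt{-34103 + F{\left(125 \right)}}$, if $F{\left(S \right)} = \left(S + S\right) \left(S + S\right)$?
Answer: $\sqrt{28397} \approx 168.51$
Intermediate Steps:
$F{\left(S \right)} = 4 S^{2}$ ($F{\left(S \right)} = 2 S 2 S = 4 S^{2}$)
$\sqrt{-34103 + F{\left(125 \right)}} = \sqrt{-34103 + 4 \cdot 125^{2}} = \sqrt{-34103 + 4 \cdot 15625} = \sqrt{-34103 + 62500} = \sqrt{28397}$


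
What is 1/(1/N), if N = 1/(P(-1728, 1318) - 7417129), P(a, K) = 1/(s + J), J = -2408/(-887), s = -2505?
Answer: -2219527/16462518078870 ≈ -1.3482e-7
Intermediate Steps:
J = 2408/887 (J = -2408*(-1/887) = 2408/887 ≈ 2.7148)
P(a, K) = -887/2219527 (P(a, K) = 1/(-2505 + 2408/887) = 1/(-2219527/887) = -887/2219527)
N = -2219527/16462518078870 (N = 1/(-887/2219527 - 7417129) = 1/(-16462518078870/2219527) = -2219527/16462518078870 ≈ -1.3482e-7)
1/(1/N) = 1/(1/(-2219527/16462518078870)) = 1/(-16462518078870/2219527) = -2219527/16462518078870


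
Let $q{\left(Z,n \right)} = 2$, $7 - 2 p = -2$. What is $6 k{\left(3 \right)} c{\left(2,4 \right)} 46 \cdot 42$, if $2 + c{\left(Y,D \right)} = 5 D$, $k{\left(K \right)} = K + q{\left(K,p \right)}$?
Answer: $1043280$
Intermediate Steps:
$p = \frac{9}{2}$ ($p = \frac{7}{2} - -1 = \frac{7}{2} + 1 = \frac{9}{2} \approx 4.5$)
$k{\left(K \right)} = 2 + K$ ($k{\left(K \right)} = K + 2 = 2 + K$)
$c{\left(Y,D \right)} = -2 + 5 D$
$6 k{\left(3 \right)} c{\left(2,4 \right)} 46 \cdot 42 = 6 \left(2 + 3\right) \left(-2 + 5 \cdot 4\right) 46 \cdot 42 = 6 \cdot 5 \left(-2 + 20\right) 46 \cdot 42 = 30 \cdot 18 \cdot 46 \cdot 42 = 540 \cdot 46 \cdot 42 = 24840 \cdot 42 = 1043280$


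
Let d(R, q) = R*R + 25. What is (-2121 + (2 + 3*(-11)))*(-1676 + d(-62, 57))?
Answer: -4719336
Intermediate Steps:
d(R, q) = 25 + R**2 (d(R, q) = R**2 + 25 = 25 + R**2)
(-2121 + (2 + 3*(-11)))*(-1676 + d(-62, 57)) = (-2121 + (2 + 3*(-11)))*(-1676 + (25 + (-62)**2)) = (-2121 + (2 - 33))*(-1676 + (25 + 3844)) = (-2121 - 31)*(-1676 + 3869) = -2152*2193 = -4719336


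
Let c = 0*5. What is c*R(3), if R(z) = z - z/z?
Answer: 0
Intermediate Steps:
c = 0
R(z) = -1 + z (R(z) = z - 1*1 = z - 1 = -1 + z)
c*R(3) = 0*(-1 + 3) = 0*2 = 0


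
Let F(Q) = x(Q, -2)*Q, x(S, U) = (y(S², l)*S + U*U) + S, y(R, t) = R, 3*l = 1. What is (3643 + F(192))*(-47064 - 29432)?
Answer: -103957740498416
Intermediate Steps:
l = ⅓ (l = (⅓)*1 = ⅓ ≈ 0.33333)
x(S, U) = S + S³ + U² (x(S, U) = (S²*S + U*U) + S = (S³ + U²) + S = S + S³ + U²)
F(Q) = Q*(4 + Q + Q³) (F(Q) = (Q + Q³ + (-2)²)*Q = (Q + Q³ + 4)*Q = (4 + Q + Q³)*Q = Q*(4 + Q + Q³))
(3643 + F(192))*(-47064 - 29432) = (3643 + 192*(4 + 192 + 192³))*(-47064 - 29432) = (3643 + 192*(4 + 192 + 7077888))*(-76496) = (3643 + 192*7078084)*(-76496) = (3643 + 1358992128)*(-76496) = 1358995771*(-76496) = -103957740498416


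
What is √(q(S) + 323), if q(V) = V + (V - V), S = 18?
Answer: √341 ≈ 18.466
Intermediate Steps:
q(V) = V (q(V) = V + 0 = V)
√(q(S) + 323) = √(18 + 323) = √341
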